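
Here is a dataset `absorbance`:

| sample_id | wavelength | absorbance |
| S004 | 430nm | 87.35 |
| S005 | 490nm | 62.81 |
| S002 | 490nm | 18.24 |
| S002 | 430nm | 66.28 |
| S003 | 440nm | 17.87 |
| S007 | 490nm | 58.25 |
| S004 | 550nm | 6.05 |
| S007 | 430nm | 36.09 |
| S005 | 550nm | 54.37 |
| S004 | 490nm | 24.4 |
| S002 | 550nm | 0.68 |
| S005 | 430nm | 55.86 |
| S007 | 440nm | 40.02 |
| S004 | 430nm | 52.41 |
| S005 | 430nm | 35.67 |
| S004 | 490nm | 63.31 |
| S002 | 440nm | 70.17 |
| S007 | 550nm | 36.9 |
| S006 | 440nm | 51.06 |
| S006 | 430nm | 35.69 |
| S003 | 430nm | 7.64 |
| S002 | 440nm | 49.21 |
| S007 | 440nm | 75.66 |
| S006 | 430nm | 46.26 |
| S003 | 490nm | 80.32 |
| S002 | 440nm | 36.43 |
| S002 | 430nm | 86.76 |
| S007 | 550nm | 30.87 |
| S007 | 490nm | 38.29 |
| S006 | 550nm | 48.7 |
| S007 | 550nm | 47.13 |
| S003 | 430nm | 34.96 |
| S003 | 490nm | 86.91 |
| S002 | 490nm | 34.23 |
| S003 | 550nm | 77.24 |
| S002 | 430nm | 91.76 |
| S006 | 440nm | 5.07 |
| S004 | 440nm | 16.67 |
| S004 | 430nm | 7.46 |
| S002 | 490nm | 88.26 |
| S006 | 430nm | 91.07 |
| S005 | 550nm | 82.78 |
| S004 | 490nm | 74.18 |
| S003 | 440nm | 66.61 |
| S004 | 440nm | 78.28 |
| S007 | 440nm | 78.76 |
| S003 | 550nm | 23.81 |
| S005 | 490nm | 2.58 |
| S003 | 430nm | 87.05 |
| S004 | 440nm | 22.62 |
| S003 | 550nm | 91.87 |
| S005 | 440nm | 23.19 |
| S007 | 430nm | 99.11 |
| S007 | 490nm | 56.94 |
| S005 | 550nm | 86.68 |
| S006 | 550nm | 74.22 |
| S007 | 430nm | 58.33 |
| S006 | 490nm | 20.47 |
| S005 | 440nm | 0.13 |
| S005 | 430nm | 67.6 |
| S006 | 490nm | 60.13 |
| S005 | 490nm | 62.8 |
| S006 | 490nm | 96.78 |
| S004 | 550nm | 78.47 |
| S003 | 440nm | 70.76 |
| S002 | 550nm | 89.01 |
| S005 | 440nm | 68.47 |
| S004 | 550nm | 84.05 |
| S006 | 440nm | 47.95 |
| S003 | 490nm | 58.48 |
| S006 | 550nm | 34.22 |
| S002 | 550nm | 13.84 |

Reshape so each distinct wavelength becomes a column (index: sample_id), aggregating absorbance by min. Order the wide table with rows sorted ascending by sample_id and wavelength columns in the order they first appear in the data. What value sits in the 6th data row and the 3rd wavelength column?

40.02

With rows sorted ascending by sample_id, row 6 is sample_id=S007. wavelength columns in first-appearance order: 430nm, 490nm, 440nm, 550nm; column 3 is 440nm.
Long rows with sample_id=S007, wavelength=440nm: min(40.02, 75.66, 78.76) = 40.02.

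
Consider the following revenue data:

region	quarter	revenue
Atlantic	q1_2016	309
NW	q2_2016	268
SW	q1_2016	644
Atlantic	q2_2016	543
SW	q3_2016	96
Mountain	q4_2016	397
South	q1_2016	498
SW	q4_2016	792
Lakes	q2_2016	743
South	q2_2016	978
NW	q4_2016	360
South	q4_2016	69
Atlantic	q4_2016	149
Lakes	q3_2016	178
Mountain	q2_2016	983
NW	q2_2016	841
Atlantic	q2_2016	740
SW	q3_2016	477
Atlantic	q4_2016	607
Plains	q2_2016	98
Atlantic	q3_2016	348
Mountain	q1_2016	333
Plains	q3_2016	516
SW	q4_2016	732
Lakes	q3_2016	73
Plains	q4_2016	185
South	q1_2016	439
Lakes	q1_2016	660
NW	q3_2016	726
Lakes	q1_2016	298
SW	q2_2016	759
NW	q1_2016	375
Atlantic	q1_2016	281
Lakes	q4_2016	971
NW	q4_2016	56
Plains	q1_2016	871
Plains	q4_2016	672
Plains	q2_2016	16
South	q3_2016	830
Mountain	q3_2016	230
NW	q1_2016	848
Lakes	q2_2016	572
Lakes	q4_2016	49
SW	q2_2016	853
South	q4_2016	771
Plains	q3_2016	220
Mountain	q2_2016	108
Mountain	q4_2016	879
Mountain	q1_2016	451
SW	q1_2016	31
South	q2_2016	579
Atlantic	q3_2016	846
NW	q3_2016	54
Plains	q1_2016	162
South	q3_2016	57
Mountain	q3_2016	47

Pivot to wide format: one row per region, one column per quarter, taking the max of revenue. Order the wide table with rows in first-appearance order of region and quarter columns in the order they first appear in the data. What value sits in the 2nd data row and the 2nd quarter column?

841

With rows in first-appearance order of region, row 2 is region=NW. quarter columns in first-appearance order: q1_2016, q2_2016, q3_2016, q4_2016; column 2 is q2_2016.
Long rows with region=NW, quarter=q2_2016: max(268, 841) = 841.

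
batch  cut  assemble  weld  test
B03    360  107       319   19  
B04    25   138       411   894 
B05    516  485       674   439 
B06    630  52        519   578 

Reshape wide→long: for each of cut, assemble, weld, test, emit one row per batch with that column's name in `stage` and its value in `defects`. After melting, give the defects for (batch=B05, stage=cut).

516

Unpivoting turns each (batch, wide-column) pair into one long row.
The wide cell at row B05, column cut holds 516, so the long row (B05, cut) has defects=516.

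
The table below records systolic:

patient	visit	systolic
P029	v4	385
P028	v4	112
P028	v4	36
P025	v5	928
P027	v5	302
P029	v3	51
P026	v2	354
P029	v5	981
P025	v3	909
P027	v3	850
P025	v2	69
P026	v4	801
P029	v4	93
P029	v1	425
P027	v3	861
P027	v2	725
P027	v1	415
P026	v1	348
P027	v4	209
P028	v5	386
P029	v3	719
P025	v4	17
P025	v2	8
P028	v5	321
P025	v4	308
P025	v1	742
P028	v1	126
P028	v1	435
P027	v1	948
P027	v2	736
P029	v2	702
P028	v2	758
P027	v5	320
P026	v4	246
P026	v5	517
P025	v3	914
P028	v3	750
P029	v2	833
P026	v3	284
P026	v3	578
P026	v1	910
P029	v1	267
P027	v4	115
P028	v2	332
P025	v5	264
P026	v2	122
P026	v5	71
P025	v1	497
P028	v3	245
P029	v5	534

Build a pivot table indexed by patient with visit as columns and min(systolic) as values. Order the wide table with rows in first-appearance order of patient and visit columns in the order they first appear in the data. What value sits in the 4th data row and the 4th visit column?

725

With rows in first-appearance order of patient, row 4 is patient=P027. visit columns in first-appearance order: v4, v5, v3, v2, v1; column 4 is v2.
Long rows with patient=P027, visit=v2: min(725, 736) = 725.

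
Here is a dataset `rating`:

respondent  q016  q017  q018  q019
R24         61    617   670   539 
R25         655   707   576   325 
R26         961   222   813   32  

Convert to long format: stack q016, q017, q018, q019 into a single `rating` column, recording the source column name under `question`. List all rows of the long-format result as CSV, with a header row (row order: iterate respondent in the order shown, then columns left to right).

Each (respondent, column) pair becomes one row: 3 × 4 = 12 rows.
For example, (R24, q016) → rating=61.

respondent,question,rating
R24,q016,61
R24,q017,617
R24,q018,670
R24,q019,539
R25,q016,655
R25,q017,707
R25,q018,576
R25,q019,325
R26,q016,961
R26,q017,222
R26,q018,813
R26,q019,32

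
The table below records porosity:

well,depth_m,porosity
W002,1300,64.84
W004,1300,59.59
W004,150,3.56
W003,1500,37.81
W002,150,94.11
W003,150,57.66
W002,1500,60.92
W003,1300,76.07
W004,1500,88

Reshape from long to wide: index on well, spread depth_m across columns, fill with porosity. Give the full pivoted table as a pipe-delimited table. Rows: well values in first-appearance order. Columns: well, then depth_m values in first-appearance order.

Columns: well plus the 3 distinct depth_m values (1300, 150, 1500).
For example, row W002 column 1300 takes porosity=64.84 from the long row (W002, 1300).

| well | 1300 | 150 | 1500 |
| W002 | 64.84 | 94.11 | 60.92 |
| W004 | 59.59 | 3.56 | 88 |
| W003 | 76.07 | 57.66 | 37.81 |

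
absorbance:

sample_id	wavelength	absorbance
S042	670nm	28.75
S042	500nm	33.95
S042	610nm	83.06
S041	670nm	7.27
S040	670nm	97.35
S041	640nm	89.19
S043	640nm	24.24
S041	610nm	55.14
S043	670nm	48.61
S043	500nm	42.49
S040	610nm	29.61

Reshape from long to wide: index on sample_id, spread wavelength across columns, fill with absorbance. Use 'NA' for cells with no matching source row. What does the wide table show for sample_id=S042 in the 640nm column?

No long-format row has sample_id=S042 and wavelength=640nm, so the cell is NA.

NA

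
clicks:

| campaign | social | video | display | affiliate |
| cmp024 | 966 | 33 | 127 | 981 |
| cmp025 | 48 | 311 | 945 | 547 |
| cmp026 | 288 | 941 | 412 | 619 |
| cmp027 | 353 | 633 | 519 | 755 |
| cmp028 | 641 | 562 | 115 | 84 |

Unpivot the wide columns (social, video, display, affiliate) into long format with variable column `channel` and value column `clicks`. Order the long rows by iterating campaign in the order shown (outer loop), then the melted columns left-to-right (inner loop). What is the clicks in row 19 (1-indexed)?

20 rows total (5 × 4). Row 19: index ⌊(19-1)/4⌋ = 4 into campaign → cmp028; (19-1) mod 4 = 2 into the melted columns → display.
So row 19 is (cmp028, display, 115); clicks = 115.

115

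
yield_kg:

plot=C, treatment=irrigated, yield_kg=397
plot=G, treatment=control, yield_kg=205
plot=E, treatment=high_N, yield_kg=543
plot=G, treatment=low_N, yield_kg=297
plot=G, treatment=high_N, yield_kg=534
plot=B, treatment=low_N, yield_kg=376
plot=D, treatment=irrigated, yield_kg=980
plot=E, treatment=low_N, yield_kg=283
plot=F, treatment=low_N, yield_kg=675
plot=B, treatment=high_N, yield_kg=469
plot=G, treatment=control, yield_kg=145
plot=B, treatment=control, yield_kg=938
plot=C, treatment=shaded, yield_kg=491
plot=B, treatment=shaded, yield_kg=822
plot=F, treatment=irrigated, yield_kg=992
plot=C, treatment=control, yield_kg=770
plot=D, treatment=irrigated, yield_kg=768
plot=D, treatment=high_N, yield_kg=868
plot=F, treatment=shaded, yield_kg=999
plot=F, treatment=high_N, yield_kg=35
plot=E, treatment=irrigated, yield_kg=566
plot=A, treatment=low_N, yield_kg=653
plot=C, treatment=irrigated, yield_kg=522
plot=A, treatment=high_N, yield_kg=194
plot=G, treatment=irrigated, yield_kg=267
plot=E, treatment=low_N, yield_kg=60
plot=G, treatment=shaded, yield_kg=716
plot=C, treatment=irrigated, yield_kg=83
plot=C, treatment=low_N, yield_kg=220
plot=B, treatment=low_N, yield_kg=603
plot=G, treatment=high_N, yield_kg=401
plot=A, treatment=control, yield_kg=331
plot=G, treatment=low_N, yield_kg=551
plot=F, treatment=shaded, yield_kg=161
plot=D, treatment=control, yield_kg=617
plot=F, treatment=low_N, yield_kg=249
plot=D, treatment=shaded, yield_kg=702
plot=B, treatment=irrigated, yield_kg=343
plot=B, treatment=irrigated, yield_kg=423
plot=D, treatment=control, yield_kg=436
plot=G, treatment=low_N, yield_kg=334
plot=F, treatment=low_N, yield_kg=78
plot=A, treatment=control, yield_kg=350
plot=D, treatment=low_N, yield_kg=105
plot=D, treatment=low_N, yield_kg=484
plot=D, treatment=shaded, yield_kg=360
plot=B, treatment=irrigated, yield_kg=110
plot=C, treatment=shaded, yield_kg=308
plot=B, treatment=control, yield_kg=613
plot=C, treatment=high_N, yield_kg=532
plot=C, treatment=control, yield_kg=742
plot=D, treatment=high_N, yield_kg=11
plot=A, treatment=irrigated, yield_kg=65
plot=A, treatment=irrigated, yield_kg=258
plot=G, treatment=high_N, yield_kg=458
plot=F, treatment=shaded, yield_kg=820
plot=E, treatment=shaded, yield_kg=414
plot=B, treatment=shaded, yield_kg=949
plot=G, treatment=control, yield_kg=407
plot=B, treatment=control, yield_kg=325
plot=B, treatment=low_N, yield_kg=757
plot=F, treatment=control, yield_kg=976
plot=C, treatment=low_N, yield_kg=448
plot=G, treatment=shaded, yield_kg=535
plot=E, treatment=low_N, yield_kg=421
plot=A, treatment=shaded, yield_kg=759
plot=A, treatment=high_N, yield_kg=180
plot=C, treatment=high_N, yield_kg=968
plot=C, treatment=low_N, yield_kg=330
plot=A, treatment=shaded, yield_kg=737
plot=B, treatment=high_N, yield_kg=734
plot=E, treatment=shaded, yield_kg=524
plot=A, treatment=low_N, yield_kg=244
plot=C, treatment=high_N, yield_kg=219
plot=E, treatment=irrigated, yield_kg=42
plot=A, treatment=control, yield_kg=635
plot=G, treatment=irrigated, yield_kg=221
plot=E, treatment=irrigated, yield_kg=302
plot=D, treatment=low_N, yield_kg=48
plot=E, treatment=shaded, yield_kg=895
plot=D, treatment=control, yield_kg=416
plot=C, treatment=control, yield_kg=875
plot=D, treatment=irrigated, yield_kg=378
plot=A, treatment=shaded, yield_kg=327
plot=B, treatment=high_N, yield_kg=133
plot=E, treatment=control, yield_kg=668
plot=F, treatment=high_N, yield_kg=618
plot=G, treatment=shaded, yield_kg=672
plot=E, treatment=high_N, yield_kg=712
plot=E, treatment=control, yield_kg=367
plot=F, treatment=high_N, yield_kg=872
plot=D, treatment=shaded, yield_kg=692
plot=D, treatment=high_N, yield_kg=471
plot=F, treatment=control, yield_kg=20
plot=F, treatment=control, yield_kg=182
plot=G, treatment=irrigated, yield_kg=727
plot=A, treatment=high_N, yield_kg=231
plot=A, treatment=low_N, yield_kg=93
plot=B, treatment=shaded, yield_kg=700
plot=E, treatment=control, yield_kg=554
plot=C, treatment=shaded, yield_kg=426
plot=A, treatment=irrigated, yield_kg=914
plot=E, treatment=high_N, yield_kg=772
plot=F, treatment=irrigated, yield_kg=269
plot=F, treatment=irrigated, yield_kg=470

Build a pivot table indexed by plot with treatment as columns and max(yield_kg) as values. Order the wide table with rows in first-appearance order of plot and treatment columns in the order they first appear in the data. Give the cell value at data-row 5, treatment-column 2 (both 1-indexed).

With rows in first-appearance order of plot, row 5 is plot=D. treatment columns in first-appearance order: irrigated, control, high_N, low_N, shaded; column 2 is control.
Long rows with plot=D, treatment=control: max(617, 436, 416) = 617.

617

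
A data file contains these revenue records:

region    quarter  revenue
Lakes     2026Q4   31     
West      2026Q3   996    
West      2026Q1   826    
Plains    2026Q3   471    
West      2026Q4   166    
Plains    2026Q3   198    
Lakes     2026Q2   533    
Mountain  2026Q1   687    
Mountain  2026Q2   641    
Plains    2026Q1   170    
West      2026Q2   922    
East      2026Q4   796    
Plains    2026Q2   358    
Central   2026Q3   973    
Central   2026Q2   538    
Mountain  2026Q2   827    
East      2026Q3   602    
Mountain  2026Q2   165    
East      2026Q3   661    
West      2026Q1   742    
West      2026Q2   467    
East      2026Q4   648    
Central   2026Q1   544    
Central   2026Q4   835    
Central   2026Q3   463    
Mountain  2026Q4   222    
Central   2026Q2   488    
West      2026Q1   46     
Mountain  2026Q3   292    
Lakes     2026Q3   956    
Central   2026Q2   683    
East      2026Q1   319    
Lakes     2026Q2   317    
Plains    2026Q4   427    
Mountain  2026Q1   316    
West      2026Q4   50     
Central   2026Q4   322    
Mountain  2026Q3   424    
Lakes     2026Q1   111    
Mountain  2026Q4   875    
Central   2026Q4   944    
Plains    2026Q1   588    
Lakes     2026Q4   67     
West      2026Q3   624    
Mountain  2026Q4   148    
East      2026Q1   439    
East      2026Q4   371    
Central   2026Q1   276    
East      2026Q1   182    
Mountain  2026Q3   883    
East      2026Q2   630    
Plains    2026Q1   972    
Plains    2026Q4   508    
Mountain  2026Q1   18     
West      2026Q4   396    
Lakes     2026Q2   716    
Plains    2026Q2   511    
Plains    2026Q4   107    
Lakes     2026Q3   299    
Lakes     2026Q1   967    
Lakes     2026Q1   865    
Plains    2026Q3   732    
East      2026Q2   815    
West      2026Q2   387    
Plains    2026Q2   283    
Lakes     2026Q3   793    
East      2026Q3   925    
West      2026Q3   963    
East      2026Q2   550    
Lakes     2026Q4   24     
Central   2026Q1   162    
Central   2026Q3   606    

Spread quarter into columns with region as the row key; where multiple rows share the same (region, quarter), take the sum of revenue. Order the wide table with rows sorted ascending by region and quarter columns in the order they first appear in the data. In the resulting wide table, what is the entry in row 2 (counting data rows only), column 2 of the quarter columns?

2188

With rows sorted ascending by region, row 2 is region=East. quarter columns in first-appearance order: 2026Q4, 2026Q3, 2026Q1, 2026Q2; column 2 is 2026Q3.
Long rows with region=East, quarter=2026Q3: 602 + 661 + 925 = 2188.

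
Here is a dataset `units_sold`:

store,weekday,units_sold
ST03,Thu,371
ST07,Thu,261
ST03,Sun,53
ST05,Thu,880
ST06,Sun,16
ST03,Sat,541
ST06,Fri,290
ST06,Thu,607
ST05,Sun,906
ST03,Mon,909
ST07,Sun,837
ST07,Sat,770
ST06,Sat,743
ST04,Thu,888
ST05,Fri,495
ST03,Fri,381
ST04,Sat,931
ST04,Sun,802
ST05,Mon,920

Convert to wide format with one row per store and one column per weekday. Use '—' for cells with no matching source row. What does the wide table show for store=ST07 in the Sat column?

The long row with store=ST07, weekday=Sat has units_sold=770.

770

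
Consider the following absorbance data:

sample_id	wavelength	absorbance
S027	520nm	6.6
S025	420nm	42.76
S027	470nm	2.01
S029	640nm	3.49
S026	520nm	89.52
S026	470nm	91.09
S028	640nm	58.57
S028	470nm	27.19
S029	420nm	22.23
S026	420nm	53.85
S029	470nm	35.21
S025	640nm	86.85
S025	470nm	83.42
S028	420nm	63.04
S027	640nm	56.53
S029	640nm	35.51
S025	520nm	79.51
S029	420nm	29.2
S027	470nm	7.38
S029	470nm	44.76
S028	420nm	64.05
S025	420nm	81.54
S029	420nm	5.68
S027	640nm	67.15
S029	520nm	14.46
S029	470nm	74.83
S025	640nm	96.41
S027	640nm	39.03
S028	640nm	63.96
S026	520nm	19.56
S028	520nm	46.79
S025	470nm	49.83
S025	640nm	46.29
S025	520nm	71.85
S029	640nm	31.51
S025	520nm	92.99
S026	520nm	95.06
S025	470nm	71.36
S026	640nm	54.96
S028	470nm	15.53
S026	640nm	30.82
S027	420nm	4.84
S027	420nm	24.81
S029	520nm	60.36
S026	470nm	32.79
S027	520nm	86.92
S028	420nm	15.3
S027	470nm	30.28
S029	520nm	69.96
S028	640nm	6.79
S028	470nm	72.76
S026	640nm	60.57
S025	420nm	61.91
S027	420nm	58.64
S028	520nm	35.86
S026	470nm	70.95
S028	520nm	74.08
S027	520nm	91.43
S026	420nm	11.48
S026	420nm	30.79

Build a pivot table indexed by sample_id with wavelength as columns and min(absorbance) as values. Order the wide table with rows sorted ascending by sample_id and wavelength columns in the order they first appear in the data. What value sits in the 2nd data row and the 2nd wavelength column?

11.48

With rows sorted ascending by sample_id, row 2 is sample_id=S026. wavelength columns in first-appearance order: 520nm, 420nm, 470nm, 640nm; column 2 is 420nm.
Long rows with sample_id=S026, wavelength=420nm: min(53.85, 11.48, 30.79) = 11.48.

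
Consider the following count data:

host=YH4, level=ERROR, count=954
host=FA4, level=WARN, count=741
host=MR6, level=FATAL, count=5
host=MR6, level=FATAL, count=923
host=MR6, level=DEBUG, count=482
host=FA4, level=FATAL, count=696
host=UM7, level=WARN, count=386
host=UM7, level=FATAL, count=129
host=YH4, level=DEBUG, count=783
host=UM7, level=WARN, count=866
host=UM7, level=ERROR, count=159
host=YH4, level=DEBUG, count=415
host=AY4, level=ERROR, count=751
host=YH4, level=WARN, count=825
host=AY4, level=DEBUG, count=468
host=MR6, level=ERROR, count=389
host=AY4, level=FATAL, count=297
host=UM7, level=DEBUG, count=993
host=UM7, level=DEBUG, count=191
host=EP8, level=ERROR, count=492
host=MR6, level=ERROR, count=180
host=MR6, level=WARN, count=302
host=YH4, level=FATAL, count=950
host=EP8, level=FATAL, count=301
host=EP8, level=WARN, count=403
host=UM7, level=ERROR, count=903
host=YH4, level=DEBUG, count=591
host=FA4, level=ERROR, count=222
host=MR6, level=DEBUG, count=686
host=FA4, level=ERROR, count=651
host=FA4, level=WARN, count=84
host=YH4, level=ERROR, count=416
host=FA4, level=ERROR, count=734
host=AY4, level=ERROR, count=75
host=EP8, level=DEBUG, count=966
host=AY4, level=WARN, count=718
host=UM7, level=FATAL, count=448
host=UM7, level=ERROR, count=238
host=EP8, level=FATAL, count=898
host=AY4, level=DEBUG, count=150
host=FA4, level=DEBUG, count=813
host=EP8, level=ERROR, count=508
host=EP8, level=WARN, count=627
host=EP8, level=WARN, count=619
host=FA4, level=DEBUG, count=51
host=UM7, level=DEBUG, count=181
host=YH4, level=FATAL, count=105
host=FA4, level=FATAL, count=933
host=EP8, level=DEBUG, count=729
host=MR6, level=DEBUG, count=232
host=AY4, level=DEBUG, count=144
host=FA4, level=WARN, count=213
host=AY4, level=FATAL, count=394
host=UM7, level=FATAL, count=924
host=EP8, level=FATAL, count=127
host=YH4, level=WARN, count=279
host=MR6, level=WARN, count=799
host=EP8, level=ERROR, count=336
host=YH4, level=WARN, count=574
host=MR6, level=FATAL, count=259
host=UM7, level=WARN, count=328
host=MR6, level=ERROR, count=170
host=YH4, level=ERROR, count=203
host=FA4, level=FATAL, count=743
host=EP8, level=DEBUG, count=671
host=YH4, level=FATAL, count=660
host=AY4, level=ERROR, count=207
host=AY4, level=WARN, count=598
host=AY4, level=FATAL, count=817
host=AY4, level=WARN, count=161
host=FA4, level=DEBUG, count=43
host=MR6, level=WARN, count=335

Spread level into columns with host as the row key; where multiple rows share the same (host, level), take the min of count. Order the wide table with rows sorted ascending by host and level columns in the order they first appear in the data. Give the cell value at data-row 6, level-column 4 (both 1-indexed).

415

With rows sorted ascending by host, row 6 is host=YH4. level columns in first-appearance order: ERROR, WARN, FATAL, DEBUG; column 4 is DEBUG.
Long rows with host=YH4, level=DEBUG: min(783, 415, 591) = 415.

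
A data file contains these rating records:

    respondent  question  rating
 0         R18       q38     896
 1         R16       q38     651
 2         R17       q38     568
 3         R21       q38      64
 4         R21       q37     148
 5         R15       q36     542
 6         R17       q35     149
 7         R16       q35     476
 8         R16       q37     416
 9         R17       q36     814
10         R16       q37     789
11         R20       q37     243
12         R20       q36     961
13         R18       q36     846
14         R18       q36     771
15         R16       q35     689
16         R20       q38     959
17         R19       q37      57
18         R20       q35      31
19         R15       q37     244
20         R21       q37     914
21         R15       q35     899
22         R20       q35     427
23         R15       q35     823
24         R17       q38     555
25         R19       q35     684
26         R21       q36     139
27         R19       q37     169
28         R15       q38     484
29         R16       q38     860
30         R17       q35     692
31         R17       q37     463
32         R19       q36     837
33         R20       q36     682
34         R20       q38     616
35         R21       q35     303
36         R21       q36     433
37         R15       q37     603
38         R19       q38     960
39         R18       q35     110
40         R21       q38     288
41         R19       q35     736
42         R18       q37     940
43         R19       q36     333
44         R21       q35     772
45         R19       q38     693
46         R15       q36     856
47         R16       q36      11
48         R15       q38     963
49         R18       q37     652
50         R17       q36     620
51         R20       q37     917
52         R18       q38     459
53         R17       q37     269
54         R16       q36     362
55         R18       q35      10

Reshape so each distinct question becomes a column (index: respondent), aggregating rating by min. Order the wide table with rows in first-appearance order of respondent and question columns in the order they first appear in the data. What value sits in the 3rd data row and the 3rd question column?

With rows in first-appearance order of respondent, row 3 is respondent=R17. question columns in first-appearance order: q38, q37, q36, q35; column 3 is q36.
Long rows with respondent=R17, question=q36: min(814, 620) = 620.

620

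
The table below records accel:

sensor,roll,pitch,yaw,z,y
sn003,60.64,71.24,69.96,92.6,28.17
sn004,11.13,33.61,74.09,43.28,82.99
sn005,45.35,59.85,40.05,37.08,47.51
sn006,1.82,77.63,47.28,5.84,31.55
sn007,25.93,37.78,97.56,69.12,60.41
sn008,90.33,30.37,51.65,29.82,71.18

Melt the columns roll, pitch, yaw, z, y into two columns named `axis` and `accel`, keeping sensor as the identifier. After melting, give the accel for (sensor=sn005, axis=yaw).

40.05

Unpivoting turns each (sensor, wide-column) pair into one long row.
The wide cell at row sn005, column yaw holds 40.05, so the long row (sn005, yaw) has accel=40.05.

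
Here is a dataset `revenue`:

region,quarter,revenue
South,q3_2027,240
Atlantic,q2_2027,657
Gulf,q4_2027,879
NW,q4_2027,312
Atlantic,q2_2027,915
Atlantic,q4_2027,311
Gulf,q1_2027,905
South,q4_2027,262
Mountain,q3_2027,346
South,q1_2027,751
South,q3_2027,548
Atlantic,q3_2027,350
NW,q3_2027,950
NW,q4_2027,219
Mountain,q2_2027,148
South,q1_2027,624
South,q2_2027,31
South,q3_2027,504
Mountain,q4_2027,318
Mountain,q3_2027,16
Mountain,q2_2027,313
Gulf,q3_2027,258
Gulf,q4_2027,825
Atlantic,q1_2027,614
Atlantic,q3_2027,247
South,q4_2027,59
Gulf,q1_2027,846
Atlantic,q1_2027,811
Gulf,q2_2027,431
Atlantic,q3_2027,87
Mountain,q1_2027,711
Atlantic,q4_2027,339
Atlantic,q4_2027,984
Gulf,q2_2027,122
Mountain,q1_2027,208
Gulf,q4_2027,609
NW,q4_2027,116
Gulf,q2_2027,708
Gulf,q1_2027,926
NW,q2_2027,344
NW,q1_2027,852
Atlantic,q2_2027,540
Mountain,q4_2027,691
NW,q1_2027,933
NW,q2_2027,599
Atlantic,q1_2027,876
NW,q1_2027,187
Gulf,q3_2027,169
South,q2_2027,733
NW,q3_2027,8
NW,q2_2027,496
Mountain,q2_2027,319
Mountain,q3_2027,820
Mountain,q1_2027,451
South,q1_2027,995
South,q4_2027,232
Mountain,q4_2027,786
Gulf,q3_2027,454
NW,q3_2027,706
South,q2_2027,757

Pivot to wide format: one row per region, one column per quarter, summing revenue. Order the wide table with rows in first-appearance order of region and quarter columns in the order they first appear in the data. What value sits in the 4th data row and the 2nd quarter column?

1439

With rows in first-appearance order of region, row 4 is region=NW. quarter columns in first-appearance order: q3_2027, q2_2027, q4_2027, q1_2027; column 2 is q2_2027.
Long rows with region=NW, quarter=q2_2027: 344 + 599 + 496 = 1439.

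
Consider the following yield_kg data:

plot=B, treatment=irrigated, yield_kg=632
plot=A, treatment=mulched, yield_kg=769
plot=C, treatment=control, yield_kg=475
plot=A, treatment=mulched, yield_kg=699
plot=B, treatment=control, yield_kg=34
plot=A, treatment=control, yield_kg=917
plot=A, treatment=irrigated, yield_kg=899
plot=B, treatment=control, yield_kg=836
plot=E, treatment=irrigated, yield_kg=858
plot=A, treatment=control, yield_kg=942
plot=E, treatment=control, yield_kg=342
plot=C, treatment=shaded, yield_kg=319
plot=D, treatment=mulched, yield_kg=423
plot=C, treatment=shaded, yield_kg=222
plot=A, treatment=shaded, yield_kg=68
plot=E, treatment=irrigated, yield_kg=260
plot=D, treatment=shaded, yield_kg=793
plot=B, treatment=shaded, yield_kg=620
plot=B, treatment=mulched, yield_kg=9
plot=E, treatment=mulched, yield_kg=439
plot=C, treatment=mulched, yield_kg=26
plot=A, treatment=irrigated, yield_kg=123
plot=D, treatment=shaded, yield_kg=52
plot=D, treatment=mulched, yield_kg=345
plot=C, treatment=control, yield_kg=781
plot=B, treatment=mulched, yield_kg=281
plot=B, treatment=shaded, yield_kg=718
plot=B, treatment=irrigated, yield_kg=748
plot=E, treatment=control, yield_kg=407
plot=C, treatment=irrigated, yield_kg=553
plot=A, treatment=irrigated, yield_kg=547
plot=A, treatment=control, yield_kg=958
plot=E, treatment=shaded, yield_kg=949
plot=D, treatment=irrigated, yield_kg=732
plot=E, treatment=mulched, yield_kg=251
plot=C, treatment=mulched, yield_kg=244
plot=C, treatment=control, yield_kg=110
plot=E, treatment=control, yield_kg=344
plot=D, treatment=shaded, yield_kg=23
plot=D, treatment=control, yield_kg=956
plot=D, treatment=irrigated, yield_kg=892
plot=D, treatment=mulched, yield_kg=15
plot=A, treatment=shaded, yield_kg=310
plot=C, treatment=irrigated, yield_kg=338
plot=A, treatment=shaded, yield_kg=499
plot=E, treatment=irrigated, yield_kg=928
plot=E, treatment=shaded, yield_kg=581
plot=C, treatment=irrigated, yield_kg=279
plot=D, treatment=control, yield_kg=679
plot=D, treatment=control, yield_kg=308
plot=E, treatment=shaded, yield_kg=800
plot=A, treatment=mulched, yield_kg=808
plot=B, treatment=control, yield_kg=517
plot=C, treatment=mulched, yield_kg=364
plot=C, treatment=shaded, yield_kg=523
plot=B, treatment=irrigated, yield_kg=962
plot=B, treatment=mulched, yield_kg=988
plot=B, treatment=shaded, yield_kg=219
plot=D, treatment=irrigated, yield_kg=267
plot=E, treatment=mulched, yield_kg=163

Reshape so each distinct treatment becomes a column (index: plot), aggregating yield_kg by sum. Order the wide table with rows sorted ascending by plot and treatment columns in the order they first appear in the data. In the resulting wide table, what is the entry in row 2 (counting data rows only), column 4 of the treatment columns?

With rows sorted ascending by plot, row 2 is plot=B. treatment columns in first-appearance order: irrigated, mulched, control, shaded; column 4 is shaded.
Long rows with plot=B, treatment=shaded: 620 + 718 + 219 = 1557.

1557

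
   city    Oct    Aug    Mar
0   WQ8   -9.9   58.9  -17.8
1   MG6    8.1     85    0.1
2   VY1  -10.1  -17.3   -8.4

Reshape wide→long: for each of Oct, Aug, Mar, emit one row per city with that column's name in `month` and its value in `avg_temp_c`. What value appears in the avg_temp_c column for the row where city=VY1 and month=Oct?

Unpivoting turns each (city, wide-column) pair into one long row.
The wide cell at row VY1, column Oct holds -10.1, so the long row (VY1, Oct) has avg_temp_c=-10.1.

-10.1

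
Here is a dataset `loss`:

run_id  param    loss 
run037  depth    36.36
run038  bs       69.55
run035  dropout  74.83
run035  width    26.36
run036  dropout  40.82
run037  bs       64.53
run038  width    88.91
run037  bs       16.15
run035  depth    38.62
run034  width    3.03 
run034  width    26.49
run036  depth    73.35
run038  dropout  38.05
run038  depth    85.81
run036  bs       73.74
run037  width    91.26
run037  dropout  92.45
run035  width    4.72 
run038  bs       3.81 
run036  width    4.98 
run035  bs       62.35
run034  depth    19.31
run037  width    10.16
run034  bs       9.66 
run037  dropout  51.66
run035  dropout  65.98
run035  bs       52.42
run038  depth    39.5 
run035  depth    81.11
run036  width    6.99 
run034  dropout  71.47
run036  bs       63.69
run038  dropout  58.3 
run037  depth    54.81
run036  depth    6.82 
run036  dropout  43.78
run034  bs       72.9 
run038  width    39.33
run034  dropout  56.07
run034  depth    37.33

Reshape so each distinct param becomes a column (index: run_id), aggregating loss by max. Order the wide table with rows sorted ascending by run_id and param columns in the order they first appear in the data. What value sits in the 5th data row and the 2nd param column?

69.55

With rows sorted ascending by run_id, row 5 is run_id=run038. param columns in first-appearance order: depth, bs, dropout, width; column 2 is bs.
Long rows with run_id=run038, param=bs: max(69.55, 3.81) = 69.55.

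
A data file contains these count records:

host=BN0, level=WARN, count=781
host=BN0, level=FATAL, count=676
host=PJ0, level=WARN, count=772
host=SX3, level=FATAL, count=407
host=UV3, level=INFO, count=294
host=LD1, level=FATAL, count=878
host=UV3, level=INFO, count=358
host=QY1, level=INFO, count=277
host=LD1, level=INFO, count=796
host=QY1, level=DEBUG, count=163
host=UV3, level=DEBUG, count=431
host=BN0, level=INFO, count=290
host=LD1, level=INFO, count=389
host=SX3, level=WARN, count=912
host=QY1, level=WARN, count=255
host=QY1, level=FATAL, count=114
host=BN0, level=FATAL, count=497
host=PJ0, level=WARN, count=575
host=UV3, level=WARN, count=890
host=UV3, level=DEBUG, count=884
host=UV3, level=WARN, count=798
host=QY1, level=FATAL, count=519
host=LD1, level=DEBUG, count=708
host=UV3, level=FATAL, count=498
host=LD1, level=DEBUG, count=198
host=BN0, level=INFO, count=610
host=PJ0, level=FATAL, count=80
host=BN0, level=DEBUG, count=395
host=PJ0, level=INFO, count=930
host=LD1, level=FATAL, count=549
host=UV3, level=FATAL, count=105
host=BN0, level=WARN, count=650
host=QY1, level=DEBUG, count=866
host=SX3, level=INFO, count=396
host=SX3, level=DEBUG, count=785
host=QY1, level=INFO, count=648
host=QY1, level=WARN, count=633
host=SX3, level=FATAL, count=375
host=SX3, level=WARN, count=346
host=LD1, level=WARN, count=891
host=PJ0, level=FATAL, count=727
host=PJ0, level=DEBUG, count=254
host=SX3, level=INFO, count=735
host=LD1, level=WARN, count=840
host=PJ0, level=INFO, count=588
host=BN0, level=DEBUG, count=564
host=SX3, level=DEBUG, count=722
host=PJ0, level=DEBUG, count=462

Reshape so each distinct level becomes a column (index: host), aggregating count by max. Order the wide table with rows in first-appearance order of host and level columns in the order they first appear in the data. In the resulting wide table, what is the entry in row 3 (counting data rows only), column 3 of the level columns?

735

With rows in first-appearance order of host, row 3 is host=SX3. level columns in first-appearance order: WARN, FATAL, INFO, DEBUG; column 3 is INFO.
Long rows with host=SX3, level=INFO: max(396, 735) = 735.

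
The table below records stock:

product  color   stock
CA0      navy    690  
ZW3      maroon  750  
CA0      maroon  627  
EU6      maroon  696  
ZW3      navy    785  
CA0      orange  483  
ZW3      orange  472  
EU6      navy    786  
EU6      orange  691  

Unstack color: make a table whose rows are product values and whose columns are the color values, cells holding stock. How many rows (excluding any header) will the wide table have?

3

3 distinct product values → 3 rows.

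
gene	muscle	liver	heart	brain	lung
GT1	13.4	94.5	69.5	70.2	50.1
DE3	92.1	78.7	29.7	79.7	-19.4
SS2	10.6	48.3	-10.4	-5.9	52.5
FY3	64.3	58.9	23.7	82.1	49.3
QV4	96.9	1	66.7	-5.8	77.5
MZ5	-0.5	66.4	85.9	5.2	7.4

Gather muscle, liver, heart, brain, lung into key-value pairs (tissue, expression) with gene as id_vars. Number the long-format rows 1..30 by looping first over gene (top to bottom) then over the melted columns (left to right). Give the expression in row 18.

30 rows total (6 × 5). Row 18: index ⌊(18-1)/5⌋ = 3 into gene → FY3; (18-1) mod 5 = 2 into the melted columns → heart.
So row 18 is (FY3, heart, 23.7); expression = 23.7.

23.7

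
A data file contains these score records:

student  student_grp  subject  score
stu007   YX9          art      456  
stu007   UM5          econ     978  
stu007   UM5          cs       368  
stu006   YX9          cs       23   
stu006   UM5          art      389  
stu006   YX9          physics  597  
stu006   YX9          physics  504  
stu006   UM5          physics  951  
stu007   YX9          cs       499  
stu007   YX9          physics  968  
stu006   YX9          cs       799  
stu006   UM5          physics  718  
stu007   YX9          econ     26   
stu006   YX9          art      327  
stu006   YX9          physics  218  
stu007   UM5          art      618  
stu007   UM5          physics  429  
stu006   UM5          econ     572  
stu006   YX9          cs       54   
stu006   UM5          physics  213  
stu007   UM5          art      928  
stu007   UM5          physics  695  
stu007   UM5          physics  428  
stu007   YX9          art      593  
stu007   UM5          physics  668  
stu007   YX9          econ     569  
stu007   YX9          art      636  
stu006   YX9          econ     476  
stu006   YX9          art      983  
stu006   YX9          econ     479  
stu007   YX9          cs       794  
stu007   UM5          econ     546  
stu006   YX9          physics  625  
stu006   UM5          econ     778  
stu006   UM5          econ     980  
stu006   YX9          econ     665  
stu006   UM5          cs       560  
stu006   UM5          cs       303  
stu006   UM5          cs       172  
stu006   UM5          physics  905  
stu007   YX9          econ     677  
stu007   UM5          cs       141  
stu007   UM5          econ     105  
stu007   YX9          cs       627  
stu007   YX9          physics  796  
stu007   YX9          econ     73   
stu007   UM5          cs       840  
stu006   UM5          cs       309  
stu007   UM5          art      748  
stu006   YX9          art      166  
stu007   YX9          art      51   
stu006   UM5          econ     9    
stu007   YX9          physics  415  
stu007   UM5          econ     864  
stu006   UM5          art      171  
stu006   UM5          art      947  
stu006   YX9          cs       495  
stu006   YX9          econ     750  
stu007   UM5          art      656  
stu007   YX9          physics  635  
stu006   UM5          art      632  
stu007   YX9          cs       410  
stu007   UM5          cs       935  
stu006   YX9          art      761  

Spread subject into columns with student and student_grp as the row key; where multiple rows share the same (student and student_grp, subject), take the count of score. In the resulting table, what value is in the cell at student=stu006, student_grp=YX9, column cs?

Rows with student=stu006, student_grp=YX9 and subject=cs: score values are 23, 799, 54, 495.
4 rows match — count = 4.

4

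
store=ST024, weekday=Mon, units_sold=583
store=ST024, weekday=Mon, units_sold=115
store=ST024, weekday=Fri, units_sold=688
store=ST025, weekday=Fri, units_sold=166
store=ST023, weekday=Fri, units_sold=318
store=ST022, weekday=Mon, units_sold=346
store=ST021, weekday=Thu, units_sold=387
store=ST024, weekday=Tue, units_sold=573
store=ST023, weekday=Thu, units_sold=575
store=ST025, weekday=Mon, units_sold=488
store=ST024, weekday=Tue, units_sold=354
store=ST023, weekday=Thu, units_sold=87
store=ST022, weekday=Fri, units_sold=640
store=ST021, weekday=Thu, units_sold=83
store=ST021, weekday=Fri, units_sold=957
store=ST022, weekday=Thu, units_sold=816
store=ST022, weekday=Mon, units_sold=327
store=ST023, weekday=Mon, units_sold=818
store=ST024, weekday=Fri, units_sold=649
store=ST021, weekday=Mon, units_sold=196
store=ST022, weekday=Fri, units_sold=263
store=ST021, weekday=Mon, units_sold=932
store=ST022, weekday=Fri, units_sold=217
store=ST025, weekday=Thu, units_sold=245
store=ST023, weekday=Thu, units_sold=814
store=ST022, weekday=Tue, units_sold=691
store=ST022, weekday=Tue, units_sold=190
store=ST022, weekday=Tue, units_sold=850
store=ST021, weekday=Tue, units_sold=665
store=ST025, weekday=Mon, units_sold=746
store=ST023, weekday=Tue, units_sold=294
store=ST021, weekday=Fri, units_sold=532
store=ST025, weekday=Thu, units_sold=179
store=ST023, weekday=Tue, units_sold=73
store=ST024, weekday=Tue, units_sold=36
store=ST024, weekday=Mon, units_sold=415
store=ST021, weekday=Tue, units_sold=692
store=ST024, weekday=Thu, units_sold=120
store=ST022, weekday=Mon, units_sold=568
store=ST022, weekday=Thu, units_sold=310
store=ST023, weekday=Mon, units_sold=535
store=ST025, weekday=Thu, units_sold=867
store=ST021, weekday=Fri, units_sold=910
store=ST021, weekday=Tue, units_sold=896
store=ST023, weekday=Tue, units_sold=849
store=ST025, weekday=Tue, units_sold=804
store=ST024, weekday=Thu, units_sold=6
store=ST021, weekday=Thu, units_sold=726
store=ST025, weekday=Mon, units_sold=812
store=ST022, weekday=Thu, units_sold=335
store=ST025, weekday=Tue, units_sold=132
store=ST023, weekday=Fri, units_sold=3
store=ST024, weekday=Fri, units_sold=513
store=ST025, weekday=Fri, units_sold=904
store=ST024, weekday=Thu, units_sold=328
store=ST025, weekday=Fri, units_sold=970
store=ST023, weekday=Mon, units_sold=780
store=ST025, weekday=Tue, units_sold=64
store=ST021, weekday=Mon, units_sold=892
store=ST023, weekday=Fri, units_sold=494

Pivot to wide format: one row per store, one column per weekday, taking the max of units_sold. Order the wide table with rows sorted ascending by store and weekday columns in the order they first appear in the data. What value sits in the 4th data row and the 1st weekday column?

With rows sorted ascending by store, row 4 is store=ST024. weekday columns in first-appearance order: Mon, Fri, Thu, Tue; column 1 is Mon.
Long rows with store=ST024, weekday=Mon: max(583, 115, 415) = 583.

583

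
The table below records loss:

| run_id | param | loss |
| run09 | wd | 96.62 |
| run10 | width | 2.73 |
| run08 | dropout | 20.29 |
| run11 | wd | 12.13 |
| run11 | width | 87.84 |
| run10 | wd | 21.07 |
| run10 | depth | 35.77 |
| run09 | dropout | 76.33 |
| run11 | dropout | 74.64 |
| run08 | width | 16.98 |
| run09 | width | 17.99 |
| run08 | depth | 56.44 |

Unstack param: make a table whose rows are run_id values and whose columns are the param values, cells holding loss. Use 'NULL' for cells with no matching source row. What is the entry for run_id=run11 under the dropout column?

The long row with run_id=run11, param=dropout has loss=74.64.

74.64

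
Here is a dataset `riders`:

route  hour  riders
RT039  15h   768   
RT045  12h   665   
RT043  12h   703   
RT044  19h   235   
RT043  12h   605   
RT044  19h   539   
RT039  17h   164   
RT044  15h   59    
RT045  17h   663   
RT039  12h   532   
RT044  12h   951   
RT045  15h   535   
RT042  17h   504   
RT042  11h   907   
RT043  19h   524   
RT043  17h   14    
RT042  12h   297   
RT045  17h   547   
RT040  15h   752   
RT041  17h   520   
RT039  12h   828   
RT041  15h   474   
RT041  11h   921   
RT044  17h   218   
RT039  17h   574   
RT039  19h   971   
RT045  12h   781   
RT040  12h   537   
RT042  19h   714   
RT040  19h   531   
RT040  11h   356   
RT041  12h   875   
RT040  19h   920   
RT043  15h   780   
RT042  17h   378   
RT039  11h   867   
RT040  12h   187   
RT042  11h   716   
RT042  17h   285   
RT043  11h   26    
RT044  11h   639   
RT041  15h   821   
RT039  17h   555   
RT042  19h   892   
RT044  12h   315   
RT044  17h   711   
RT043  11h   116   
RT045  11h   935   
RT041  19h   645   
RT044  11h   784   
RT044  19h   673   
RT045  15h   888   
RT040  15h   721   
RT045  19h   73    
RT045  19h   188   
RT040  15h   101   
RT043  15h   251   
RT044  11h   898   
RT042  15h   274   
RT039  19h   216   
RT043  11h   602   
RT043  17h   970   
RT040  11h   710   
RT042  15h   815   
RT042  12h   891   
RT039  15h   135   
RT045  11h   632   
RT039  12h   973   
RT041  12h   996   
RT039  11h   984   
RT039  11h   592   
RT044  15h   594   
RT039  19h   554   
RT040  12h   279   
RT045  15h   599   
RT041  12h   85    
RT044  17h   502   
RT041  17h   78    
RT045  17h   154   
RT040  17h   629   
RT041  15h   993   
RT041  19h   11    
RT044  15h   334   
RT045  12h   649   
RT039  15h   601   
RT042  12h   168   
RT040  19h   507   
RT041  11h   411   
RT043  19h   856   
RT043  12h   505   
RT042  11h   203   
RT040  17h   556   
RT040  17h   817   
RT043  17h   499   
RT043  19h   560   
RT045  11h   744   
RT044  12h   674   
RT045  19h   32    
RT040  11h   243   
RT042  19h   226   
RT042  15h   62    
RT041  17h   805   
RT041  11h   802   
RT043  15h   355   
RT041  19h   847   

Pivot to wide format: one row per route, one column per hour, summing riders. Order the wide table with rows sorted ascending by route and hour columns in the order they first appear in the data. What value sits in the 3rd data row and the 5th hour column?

2134

With rows sorted ascending by route, row 3 is route=RT041. hour columns in first-appearance order: 15h, 12h, 19h, 17h, 11h; column 5 is 11h.
Long rows with route=RT041, hour=11h: 921 + 411 + 802 = 2134.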